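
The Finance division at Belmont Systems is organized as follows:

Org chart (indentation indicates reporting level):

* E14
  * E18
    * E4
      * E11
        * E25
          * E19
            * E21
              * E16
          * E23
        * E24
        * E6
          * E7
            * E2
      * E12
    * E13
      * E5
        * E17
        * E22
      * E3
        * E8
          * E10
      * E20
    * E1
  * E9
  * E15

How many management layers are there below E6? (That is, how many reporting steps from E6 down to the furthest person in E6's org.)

2

The longest chain under E6 runs E6 → E7 → E2, which is 2 levels below E6.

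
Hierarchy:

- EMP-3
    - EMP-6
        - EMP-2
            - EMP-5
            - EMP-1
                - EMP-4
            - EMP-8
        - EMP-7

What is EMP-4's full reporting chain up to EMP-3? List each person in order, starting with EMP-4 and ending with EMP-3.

EMP-4 reports to EMP-1. EMP-1 reports to EMP-2. EMP-2 reports to EMP-6. EMP-6 reports to EMP-3. EMP-3 is at the top.

EMP-4 -> EMP-1 -> EMP-2 -> EMP-6 -> EMP-3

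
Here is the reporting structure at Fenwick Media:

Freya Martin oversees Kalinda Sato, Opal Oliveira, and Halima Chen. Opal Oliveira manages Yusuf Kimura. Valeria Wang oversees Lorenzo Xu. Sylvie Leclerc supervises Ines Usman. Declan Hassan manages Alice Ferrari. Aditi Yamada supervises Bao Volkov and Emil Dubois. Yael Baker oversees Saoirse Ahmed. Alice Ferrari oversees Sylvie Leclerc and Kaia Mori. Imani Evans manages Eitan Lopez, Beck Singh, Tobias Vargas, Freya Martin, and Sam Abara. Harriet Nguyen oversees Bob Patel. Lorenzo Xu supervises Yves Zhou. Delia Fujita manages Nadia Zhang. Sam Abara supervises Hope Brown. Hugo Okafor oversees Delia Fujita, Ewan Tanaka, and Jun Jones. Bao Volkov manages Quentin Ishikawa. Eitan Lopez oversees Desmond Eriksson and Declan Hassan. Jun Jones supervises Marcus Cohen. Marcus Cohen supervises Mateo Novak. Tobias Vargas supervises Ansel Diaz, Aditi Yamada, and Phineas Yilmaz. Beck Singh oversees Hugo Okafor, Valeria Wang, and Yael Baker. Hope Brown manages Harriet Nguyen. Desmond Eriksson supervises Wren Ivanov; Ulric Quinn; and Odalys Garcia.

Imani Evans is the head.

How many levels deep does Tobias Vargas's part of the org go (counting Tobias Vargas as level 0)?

3

The longest chain under Tobias Vargas runs Tobias Vargas → Aditi Yamada → Bao Volkov → Quentin Ishikawa, which is 3 levels below Tobias Vargas.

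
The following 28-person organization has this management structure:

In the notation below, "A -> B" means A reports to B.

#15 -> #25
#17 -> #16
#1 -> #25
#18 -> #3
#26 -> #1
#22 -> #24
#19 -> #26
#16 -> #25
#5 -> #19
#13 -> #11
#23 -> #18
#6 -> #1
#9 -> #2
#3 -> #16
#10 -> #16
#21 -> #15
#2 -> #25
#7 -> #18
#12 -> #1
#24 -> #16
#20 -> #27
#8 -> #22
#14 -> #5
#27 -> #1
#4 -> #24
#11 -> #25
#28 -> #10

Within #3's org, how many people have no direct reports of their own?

The people in #3's organization with no one reporting to them are #23, #7. That is 2.

2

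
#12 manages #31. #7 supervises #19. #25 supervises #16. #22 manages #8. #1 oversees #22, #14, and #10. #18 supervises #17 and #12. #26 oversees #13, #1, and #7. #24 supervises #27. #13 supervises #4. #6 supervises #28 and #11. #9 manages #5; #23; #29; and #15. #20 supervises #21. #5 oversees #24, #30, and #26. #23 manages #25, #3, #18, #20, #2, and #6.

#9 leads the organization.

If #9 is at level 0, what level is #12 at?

3

Chain from #12 up to #9: #12 → #18 → #23 → #9. That is 3 steps up, so #12 is 3 levels below #9.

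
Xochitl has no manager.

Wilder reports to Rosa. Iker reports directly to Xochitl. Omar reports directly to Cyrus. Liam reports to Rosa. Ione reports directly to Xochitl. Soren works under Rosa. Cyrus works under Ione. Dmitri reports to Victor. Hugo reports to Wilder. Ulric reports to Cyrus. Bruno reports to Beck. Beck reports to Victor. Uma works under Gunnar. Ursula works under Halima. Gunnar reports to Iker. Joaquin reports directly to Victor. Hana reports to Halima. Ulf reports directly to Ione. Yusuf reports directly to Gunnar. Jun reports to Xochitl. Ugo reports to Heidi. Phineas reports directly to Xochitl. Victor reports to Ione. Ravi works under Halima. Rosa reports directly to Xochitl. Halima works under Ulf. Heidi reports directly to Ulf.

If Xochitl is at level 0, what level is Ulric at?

3

Chain from Ulric up to Xochitl: Ulric → Cyrus → Ione → Xochitl. That is 3 steps up, so Ulric is 3 levels below Xochitl.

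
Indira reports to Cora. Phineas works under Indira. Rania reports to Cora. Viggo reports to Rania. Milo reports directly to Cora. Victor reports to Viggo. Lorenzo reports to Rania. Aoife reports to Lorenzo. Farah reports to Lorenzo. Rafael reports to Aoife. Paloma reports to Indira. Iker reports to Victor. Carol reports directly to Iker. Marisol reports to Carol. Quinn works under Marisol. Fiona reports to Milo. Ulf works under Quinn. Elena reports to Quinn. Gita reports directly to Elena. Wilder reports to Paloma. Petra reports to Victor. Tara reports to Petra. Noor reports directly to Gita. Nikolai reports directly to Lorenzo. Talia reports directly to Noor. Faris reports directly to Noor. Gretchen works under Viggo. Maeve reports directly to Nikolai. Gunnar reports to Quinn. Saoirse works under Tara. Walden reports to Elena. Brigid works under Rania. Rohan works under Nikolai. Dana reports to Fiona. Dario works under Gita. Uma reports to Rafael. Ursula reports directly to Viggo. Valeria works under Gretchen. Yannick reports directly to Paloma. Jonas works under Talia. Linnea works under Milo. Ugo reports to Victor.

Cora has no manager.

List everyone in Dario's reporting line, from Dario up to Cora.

Dario -> Gita -> Elena -> Quinn -> Marisol -> Carol -> Iker -> Victor -> Viggo -> Rania -> Cora

Dario reports to Gita. Gita reports to Elena. Elena reports to Quinn. Quinn reports to Marisol. Marisol reports to Carol. Carol reports to Iker. Iker reports to Victor. Victor reports to Viggo. Viggo reports to Rania. Rania reports to Cora. Cora is at the top.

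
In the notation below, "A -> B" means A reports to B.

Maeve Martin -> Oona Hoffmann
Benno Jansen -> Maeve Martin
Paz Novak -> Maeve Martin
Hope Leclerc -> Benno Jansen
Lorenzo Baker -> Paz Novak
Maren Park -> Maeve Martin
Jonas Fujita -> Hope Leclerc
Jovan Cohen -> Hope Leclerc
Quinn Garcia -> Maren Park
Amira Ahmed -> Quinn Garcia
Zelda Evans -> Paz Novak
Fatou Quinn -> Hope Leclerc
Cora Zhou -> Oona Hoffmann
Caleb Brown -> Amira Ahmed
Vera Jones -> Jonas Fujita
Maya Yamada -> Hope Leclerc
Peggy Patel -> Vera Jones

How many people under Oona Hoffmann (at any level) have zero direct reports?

8

The people in Oona Hoffmann's organization with no one reporting to them are Cora Zhou, Caleb Brown, Zelda Evans, Lorenzo Baker, Maya Yamada, Fatou Quinn, Jovan Cohen, Peggy Patel. That is 8.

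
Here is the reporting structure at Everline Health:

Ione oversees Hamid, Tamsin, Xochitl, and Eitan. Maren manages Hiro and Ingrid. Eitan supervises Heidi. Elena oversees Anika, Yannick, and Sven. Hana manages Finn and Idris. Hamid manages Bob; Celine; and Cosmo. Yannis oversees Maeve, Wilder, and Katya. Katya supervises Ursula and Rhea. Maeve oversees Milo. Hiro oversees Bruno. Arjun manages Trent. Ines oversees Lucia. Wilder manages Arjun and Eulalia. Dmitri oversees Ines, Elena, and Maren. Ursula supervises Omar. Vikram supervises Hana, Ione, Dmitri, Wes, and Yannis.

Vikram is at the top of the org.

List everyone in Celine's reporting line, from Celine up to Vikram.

Celine -> Hamid -> Ione -> Vikram

Celine reports to Hamid. Hamid reports to Ione. Ione reports to Vikram. Vikram is at the top.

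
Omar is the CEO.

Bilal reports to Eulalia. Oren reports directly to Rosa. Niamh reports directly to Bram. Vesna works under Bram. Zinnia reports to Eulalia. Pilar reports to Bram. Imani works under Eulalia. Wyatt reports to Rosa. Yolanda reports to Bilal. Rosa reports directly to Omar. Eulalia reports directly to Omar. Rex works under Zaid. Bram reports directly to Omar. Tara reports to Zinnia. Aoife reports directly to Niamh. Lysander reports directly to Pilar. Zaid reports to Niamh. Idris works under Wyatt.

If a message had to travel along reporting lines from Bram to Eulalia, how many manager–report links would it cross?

Bram is 1 level below Omar, and Eulalia is 1 level below Omar (their lowest common manager). The shortest path runs up from Bram to Omar and back down to Eulalia: 1 + 1 = 2 links.

2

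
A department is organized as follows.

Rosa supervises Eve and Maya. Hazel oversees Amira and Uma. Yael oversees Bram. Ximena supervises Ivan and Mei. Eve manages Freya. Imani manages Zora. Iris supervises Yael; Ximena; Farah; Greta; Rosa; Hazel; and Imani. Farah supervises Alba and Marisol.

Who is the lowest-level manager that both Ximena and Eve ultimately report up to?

Ximena's chain of managers is Iris. Eve's chain of managers is Rosa, Iris. The first manager that appears in both chains is Iris.

Iris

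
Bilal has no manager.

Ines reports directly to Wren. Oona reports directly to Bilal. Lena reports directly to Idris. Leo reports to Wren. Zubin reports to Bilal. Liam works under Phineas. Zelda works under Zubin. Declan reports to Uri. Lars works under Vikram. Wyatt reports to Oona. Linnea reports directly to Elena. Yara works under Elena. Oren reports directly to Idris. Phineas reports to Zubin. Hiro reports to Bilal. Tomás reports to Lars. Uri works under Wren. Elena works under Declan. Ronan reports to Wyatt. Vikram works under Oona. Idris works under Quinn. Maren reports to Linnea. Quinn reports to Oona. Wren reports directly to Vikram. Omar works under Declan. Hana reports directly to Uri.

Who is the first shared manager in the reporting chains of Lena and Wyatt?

Lena's chain of managers is Idris, Quinn, Oona, Bilal. Wyatt's chain of managers is Oona, Bilal. The first manager that appears in both chains is Oona.

Oona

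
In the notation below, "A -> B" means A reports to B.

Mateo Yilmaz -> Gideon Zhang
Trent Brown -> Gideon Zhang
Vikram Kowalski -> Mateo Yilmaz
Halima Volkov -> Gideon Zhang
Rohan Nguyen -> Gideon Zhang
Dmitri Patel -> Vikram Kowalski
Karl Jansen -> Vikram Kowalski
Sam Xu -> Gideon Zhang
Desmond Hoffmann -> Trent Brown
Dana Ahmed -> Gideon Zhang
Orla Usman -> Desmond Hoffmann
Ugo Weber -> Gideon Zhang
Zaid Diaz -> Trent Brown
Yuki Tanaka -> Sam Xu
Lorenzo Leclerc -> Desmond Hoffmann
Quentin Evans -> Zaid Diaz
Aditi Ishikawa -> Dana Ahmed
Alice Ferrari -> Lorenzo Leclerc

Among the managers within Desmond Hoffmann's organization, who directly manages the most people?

Direct-report counts within Desmond Hoffmann's organization: Desmond Hoffmann has 2; Lorenzo Leclerc has 1. The largest is 2, held by Desmond Hoffmann.

Desmond Hoffmann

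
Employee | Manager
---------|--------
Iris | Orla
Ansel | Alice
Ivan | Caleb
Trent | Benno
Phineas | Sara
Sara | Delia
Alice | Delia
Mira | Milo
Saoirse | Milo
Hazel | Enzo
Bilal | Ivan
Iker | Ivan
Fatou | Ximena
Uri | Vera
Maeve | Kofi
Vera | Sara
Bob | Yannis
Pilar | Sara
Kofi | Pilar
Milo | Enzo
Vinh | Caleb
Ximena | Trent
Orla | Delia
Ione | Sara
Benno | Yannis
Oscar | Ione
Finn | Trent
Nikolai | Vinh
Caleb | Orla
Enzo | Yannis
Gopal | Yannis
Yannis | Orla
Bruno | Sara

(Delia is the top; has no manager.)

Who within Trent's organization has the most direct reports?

Direct-report counts within Trent's organization: Trent has 2; Ximena has 1. The largest is 2, held by Trent.

Trent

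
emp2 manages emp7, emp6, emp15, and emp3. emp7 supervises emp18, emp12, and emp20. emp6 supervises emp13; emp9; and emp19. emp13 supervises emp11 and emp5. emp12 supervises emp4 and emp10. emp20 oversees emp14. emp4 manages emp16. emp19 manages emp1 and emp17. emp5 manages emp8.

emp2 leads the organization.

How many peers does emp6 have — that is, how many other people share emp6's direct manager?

emp6 reports to emp2. emp2's other direct reports are emp7, emp15, emp3 — 3 peers.

3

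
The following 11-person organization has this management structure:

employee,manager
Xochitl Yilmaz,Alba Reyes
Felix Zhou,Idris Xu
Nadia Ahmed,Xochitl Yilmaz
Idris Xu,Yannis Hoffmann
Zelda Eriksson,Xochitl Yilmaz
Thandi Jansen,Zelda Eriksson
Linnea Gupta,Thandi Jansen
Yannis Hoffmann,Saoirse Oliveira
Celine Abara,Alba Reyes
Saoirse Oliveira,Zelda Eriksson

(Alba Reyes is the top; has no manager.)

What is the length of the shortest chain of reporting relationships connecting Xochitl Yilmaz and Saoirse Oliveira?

2

Saoirse Oliveira is in Xochitl Yilmaz's organization: the chain from Saoirse Oliveira up to Xochitl Yilmaz is Saoirse Oliveira → Zelda Eriksson → Xochitl Yilmaz, which is 2 links.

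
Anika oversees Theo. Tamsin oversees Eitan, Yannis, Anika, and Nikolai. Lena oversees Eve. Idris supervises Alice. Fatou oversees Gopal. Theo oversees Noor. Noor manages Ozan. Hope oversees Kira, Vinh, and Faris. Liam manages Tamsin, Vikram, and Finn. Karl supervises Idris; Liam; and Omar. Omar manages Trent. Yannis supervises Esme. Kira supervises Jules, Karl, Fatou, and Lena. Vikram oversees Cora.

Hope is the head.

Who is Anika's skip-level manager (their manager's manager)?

Liam

Anika reports to Tamsin, and Tamsin reports to Liam. So Anika's skip-level manager is Liam.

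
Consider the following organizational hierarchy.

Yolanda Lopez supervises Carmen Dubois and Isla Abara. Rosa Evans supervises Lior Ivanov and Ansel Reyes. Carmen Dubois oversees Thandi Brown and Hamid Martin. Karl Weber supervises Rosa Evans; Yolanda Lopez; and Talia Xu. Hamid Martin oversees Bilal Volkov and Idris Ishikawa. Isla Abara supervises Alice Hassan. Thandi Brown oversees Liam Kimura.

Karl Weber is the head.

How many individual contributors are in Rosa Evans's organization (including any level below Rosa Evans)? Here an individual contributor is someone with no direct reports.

2

The people in Rosa Evans's organization with no one reporting to them are Ansel Reyes, Lior Ivanov. That is 2.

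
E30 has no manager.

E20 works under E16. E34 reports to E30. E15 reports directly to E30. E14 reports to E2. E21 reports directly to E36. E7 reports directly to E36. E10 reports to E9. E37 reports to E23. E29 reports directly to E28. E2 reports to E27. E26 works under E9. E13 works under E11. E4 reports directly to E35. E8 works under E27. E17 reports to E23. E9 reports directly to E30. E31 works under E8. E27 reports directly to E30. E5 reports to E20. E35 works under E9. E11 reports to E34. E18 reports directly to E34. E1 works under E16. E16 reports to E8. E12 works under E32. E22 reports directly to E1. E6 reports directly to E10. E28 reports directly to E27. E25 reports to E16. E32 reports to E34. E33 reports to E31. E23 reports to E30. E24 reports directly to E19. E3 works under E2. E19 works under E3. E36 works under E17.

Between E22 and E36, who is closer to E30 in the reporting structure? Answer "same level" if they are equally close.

E36

E22 is 5 levels below E30; E36 is 3. E36 is higher.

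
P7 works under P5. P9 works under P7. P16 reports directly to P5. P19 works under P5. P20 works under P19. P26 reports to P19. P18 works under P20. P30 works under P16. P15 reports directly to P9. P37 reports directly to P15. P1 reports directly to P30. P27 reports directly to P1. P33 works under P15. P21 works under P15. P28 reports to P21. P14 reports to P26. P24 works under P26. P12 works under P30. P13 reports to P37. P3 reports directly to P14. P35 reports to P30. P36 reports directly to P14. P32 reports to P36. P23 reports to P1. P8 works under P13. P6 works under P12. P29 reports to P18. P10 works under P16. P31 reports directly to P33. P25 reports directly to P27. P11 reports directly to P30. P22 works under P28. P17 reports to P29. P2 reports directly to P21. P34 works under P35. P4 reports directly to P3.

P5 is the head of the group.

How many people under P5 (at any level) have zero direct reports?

The people in P5's organization with no one reporting to them are P24, P32, P4, P17, P10, P11, P34, P6, P23, P25, P2, P22, P31, P8. That is 14.

14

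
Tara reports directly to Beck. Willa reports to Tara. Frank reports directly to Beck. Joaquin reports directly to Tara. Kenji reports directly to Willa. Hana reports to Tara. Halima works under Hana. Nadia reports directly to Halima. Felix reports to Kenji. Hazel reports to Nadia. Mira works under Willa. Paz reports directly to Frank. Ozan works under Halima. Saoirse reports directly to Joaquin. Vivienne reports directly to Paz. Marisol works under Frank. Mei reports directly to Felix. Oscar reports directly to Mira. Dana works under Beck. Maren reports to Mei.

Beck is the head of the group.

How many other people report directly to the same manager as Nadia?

1

Nadia reports to Halima. Halima's other direct reports are Ozan — 1 peer.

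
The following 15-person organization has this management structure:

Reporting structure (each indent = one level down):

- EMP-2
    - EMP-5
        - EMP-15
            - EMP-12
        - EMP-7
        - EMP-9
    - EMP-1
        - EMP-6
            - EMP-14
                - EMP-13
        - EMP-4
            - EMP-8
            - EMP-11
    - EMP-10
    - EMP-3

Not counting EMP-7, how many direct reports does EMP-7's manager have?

2

EMP-7 reports to EMP-5. EMP-5's other direct reports are EMP-15, EMP-9 — 2 peers.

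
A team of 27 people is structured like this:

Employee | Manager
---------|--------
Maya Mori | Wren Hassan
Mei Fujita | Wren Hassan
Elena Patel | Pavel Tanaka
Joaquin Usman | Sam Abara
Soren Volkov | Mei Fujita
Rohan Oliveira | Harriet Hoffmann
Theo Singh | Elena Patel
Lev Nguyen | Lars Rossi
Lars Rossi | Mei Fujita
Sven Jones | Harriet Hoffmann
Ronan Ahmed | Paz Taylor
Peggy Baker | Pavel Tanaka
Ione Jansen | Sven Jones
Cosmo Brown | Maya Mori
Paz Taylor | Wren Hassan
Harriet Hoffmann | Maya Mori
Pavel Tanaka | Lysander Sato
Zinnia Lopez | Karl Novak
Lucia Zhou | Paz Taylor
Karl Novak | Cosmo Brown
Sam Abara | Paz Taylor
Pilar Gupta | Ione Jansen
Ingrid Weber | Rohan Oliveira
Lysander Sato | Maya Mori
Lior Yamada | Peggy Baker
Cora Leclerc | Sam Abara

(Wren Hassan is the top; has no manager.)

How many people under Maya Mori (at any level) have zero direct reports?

5

The people in Maya Mori's organization with no one reporting to them are Theo Singh, Lior Yamada, Zinnia Lopez, Pilar Gupta, Ingrid Weber. That is 5.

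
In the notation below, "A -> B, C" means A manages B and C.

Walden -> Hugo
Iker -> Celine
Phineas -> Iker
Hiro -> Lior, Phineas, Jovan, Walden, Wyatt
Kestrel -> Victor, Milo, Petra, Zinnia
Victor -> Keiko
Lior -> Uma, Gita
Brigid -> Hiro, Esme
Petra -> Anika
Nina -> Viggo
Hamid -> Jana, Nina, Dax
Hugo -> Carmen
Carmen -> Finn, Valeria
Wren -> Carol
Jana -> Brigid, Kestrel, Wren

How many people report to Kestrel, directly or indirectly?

6

Kestrel directly manages Victor, Milo, Petra, Zinnia. Under Victor: Keiko (1). Milo has no reports. Under Petra: Anika (1). Zinnia has no reports. So Kestrel's organization is 4 direct reports plus everyone under them: 2 + 1 + 2 + 1 = 6.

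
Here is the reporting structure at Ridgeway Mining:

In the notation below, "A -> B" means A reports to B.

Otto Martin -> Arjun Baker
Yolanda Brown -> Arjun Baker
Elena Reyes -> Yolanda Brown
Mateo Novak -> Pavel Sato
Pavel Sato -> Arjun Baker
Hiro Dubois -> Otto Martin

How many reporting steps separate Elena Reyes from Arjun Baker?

2

Chain from Elena Reyes up to Arjun Baker: Elena Reyes → Yolanda Brown → Arjun Baker. That is 2 steps up, so Elena Reyes is 2 levels below Arjun Baker.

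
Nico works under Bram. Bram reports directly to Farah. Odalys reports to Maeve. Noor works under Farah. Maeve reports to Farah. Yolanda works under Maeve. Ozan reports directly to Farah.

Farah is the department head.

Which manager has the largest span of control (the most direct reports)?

Farah

Direct-report counts: Farah has 4; Bram has 1; Maeve has 2. The largest is 4, held by Farah.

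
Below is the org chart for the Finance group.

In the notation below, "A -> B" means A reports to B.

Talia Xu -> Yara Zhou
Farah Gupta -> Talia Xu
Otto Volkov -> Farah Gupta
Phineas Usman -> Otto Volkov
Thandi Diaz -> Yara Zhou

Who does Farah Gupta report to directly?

Talia Xu

Farah Gupta reports directly to Talia Xu.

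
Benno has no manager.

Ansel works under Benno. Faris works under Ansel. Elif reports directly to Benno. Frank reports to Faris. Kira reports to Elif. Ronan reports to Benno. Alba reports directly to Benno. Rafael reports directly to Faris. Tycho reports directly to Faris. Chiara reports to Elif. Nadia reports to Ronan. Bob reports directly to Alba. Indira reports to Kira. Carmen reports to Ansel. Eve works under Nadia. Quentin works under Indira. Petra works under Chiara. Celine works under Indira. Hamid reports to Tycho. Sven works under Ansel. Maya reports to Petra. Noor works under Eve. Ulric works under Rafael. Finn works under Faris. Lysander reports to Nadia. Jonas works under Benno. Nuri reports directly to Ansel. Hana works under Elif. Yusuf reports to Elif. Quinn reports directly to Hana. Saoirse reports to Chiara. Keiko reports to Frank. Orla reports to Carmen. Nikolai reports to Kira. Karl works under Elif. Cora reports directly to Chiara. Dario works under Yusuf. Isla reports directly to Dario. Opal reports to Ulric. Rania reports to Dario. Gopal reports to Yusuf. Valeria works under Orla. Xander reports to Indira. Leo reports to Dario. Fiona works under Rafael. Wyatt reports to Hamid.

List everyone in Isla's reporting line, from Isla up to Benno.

Isla -> Dario -> Yusuf -> Elif -> Benno

Isla reports to Dario. Dario reports to Yusuf. Yusuf reports to Elif. Elif reports to Benno. Benno is at the top.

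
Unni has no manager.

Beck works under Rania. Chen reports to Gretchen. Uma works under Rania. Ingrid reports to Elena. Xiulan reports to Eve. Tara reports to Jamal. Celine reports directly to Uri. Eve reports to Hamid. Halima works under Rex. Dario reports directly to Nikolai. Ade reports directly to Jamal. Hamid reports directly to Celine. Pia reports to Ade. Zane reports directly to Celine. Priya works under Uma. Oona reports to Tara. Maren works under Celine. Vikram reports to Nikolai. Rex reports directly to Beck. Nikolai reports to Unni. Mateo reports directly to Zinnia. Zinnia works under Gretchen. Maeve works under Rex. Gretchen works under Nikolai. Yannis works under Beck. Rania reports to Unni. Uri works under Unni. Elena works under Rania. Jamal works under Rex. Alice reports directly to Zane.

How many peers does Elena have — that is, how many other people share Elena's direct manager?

Elena reports to Rania. Rania's other direct reports are Uma, Beck — 2 peers.

2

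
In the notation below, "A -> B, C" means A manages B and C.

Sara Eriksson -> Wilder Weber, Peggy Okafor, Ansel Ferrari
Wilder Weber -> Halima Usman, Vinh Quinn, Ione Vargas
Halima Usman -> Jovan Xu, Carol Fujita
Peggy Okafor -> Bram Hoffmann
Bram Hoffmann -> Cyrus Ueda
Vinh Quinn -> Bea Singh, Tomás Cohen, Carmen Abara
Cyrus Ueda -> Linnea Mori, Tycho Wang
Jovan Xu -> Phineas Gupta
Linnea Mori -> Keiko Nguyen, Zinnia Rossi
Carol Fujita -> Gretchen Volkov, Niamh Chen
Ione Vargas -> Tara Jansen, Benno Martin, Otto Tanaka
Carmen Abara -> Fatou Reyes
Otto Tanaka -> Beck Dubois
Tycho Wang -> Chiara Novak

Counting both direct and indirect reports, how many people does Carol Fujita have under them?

Carol Fujita directly manages Gretchen Volkov, Niamh Chen. Gretchen Volkov has no reports. Niamh Chen has no reports. So Carol Fujita's organization is 2 direct reports plus everyone under them: 1 + 1 = 2.

2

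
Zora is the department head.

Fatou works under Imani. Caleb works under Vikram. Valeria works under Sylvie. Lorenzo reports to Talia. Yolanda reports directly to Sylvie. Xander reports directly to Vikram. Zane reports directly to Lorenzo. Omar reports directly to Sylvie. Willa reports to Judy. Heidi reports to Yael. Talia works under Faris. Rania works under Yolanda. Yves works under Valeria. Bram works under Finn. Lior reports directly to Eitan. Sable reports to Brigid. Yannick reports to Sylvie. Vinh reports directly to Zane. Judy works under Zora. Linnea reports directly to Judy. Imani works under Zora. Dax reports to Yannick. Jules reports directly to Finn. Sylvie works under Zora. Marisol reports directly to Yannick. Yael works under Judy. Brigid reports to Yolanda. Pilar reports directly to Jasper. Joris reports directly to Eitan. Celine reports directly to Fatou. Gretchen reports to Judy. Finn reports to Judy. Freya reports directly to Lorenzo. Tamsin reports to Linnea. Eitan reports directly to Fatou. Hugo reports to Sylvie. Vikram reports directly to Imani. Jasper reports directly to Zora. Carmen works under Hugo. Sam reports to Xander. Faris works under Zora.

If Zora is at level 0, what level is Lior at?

Chain from Lior up to Zora: Lior → Eitan → Fatou → Imani → Zora. That is 4 steps up, so Lior is 4 levels below Zora.

4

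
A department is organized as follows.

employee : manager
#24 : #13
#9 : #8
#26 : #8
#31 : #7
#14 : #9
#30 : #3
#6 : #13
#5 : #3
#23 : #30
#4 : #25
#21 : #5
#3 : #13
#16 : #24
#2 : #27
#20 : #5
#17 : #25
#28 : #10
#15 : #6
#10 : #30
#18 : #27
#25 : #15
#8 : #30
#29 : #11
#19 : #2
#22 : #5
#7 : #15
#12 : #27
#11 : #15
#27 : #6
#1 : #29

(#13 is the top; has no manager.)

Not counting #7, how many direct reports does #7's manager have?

2

#7 reports to #15. #15's other direct reports are #25, #11 — 2 peers.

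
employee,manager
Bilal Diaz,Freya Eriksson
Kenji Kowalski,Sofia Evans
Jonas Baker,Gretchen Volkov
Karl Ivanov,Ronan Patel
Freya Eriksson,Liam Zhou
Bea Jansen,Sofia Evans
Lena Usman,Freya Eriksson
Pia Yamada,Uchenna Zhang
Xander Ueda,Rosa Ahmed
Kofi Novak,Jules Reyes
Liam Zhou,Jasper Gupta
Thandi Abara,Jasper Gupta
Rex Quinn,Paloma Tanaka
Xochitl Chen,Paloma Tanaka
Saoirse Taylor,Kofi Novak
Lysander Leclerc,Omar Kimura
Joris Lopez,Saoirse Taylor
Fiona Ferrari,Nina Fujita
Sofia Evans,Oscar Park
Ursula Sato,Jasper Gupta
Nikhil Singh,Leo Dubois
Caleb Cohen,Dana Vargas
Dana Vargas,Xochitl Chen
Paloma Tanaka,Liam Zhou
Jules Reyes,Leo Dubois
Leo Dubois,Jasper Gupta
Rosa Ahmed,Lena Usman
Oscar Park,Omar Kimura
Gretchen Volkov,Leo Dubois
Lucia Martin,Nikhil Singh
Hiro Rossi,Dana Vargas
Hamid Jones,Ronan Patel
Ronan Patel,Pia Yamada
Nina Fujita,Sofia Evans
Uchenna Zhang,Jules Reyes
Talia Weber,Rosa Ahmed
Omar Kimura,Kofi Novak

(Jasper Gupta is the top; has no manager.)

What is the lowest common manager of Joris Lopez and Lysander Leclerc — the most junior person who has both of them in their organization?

Joris Lopez's chain of managers is Saoirse Taylor, Kofi Novak, Jules Reyes, Leo Dubois, Jasper Gupta. Lysander Leclerc's chain of managers is Omar Kimura, Kofi Novak, Jules Reyes, Leo Dubois, Jasper Gupta. The first manager that appears in both chains is Kofi Novak.

Kofi Novak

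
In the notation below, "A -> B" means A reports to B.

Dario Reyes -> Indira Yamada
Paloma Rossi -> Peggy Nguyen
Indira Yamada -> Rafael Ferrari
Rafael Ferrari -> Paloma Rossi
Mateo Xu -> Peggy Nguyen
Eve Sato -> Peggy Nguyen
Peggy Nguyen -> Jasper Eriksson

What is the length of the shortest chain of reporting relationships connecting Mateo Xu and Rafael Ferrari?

3

Mateo Xu is 1 level below Peggy Nguyen, and Rafael Ferrari is 2 levels below Peggy Nguyen (their lowest common manager). The shortest path runs up from Mateo Xu to Peggy Nguyen and back down to Rafael Ferrari: 1 + 2 = 3 links.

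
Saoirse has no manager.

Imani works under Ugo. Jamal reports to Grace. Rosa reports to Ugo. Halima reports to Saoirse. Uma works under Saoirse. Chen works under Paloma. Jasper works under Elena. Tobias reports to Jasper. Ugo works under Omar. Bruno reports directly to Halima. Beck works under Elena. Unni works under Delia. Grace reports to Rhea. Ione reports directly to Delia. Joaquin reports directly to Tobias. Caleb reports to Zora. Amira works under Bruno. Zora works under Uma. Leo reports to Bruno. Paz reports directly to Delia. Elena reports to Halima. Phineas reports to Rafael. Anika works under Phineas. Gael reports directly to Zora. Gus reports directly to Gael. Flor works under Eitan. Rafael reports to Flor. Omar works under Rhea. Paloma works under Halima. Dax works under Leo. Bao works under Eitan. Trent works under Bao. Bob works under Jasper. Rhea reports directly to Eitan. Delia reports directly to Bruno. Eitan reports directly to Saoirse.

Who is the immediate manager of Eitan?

Eitan reports directly to Saoirse.

Saoirse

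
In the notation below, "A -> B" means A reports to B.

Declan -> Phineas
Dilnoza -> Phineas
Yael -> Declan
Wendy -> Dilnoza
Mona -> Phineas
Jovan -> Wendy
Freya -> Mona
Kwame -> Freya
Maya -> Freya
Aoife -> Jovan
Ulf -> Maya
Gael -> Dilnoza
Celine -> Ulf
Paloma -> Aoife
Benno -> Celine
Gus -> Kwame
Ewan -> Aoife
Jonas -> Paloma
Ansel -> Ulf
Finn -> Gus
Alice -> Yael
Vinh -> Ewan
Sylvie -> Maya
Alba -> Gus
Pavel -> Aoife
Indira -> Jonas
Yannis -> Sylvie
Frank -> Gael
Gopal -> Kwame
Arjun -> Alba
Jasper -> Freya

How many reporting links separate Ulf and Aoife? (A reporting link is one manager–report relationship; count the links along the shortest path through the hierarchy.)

8

Ulf is 4 levels below Phineas, and Aoife is 4 levels below Phineas (their lowest common manager). The shortest path runs up from Ulf to Phineas and back down to Aoife: 4 + 4 = 8 links.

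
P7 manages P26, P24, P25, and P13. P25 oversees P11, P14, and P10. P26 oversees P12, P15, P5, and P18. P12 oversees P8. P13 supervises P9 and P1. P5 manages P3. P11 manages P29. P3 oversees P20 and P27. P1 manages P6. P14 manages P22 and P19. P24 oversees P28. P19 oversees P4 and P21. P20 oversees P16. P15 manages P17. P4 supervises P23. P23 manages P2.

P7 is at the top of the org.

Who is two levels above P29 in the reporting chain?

P25

P29 reports to P11, and P11 reports to P25. So P29's skip-level manager is P25.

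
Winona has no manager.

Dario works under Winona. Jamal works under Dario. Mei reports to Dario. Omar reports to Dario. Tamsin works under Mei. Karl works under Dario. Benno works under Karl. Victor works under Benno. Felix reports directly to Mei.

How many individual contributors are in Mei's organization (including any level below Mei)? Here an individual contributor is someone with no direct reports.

2

The people in Mei's organization with no one reporting to them are Felix, Tamsin. That is 2.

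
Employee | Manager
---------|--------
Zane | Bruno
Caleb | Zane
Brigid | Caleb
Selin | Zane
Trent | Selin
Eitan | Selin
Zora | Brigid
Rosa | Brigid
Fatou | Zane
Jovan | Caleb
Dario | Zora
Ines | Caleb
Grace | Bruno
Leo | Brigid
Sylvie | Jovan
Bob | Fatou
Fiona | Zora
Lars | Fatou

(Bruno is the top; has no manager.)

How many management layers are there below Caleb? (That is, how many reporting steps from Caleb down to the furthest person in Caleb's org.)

3

The longest chain under Caleb runs Caleb → Brigid → Zora → Fiona, which is 3 levels below Caleb.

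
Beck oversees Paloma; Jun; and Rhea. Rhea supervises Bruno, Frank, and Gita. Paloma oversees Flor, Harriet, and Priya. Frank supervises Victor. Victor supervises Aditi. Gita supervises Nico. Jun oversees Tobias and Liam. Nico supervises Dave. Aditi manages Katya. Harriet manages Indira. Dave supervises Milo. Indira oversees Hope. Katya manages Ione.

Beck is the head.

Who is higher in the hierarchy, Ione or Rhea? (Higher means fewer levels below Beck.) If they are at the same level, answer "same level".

Ione is 6 levels below Beck; Rhea is 1. Rhea is higher.

Rhea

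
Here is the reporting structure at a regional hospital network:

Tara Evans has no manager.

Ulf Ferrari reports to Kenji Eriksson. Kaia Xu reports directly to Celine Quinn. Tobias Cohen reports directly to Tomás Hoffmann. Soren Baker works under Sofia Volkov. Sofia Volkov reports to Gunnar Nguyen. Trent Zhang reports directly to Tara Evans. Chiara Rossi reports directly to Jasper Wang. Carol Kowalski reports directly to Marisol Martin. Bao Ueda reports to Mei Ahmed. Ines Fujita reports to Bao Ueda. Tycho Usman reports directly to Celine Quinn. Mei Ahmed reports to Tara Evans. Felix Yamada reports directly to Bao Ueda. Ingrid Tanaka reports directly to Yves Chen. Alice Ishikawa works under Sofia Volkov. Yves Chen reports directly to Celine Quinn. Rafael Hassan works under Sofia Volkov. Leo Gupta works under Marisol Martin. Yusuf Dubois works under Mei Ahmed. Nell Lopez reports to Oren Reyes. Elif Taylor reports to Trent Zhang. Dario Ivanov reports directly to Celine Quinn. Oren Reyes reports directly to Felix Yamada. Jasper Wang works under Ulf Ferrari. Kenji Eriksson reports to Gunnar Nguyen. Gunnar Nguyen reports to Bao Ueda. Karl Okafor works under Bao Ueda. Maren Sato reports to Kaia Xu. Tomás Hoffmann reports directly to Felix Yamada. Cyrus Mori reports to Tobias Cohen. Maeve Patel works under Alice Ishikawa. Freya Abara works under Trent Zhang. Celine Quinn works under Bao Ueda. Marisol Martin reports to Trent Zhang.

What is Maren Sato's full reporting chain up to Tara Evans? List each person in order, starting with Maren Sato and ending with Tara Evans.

Maren Sato reports to Kaia Xu. Kaia Xu reports to Celine Quinn. Celine Quinn reports to Bao Ueda. Bao Ueda reports to Mei Ahmed. Mei Ahmed reports to Tara Evans. Tara Evans is at the top.

Maren Sato -> Kaia Xu -> Celine Quinn -> Bao Ueda -> Mei Ahmed -> Tara Evans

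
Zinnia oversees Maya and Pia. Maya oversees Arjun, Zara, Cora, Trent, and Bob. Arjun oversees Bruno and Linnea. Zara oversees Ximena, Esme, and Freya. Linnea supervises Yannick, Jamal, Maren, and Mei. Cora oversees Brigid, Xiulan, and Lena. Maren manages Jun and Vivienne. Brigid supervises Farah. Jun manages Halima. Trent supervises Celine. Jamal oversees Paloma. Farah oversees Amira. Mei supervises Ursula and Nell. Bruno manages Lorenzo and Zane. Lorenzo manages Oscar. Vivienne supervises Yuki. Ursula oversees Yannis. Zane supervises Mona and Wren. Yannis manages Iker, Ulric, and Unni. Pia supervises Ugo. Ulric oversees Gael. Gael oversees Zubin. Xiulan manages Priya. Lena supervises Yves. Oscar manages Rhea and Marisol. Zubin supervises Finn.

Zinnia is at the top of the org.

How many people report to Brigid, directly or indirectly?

2

Brigid directly manages Farah. Under Farah: Amira (1). That's 2 in total.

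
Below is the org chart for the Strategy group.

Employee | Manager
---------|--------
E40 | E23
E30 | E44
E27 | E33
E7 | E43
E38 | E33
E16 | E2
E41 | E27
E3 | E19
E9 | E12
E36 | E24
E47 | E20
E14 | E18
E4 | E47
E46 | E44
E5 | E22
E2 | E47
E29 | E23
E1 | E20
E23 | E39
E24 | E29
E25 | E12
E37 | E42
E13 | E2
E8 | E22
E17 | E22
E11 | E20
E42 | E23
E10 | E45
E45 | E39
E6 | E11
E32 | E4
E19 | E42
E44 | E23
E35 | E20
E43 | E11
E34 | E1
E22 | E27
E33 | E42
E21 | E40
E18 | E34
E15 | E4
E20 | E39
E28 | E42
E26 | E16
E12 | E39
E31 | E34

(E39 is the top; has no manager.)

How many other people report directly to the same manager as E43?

E43 reports to E11. E11's other direct reports are E6 — 1 peer.

1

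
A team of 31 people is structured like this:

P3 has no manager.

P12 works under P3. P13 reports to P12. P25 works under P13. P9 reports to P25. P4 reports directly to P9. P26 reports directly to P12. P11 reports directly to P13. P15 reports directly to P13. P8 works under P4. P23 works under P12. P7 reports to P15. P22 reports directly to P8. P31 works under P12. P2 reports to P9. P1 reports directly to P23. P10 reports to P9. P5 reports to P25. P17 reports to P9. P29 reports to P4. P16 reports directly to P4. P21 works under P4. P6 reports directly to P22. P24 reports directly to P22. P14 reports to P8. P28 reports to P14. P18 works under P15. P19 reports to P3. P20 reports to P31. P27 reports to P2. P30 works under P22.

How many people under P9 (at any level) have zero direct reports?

10

The people in P9's organization with no one reporting to them are P17, P10, P27, P21, P16, P29, P28, P30, P24, P6. That is 10.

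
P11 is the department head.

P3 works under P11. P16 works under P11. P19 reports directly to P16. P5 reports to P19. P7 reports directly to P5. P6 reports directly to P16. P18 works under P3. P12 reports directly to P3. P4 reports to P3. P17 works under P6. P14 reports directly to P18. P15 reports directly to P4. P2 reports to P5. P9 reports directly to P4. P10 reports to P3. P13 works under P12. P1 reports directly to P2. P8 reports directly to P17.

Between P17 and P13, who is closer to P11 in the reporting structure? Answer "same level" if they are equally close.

same level

Both P17 and P13 are 3 levels below P11.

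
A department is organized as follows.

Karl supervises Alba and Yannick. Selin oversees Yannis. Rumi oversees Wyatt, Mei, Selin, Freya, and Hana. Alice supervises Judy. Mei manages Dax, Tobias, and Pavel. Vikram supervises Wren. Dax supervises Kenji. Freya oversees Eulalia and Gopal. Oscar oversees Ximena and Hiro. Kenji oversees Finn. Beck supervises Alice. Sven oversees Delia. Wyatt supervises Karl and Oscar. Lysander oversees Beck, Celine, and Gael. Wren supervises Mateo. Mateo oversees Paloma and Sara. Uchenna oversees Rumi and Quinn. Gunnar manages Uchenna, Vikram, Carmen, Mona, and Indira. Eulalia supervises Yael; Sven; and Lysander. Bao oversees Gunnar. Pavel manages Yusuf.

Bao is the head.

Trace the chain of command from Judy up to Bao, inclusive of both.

Judy -> Alice -> Beck -> Lysander -> Eulalia -> Freya -> Rumi -> Uchenna -> Gunnar -> Bao

Judy reports to Alice. Alice reports to Beck. Beck reports to Lysander. Lysander reports to Eulalia. Eulalia reports to Freya. Freya reports to Rumi. Rumi reports to Uchenna. Uchenna reports to Gunnar. Gunnar reports to Bao. Bao is at the top.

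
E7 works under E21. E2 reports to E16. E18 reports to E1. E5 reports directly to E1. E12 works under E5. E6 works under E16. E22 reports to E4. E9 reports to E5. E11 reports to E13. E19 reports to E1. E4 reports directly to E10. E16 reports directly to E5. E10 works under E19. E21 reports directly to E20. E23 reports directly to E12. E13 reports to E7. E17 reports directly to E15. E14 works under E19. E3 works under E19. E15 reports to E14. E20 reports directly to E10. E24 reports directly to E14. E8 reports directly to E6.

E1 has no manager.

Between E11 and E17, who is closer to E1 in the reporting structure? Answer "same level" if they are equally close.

E11 is 7 levels below E1; E17 is 4. E17 is higher.

E17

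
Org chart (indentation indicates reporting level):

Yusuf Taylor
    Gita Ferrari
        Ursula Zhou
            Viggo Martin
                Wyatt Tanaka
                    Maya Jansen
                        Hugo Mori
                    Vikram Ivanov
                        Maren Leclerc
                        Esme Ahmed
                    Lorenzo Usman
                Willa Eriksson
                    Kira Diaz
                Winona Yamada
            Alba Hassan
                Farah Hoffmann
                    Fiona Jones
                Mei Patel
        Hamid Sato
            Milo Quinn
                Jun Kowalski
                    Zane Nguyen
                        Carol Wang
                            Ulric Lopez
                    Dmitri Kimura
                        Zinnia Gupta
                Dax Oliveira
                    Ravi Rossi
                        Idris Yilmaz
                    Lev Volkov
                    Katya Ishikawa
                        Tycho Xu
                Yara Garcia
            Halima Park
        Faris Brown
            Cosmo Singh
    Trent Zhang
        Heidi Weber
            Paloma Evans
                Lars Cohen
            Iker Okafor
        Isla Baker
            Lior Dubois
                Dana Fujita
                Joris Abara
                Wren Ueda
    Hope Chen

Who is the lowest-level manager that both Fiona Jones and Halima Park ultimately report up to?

Gita Ferrari

Fiona Jones's chain of managers is Farah Hoffmann, Alba Hassan, Ursula Zhou, Gita Ferrari, Yusuf Taylor. Halima Park's chain of managers is Hamid Sato, Gita Ferrari, Yusuf Taylor. The first manager that appears in both chains is Gita Ferrari.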